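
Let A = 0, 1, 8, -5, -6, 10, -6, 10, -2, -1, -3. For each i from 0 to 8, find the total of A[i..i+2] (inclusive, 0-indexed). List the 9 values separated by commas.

9, 4, -3, -1, -2, 14, 2, 7, -6

[0, 1, 8] → sum 9
[1, 8, -5] → sum 4
[8, -5, -6] → sum -3
[-5, -6, 10] → sum -1
[-6, 10, -6] → sum -2
[10, -6, 10] → sum 14
[-6, 10, -2] → sum 2
[10, -2, -1] → sum 7
[-2, -1, -3] → sum -6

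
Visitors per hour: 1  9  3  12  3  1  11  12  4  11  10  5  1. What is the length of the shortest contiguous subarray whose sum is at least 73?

10

add 1: running sum 1 < 73
add 9: running sum 10 < 73
add 3: running sum 13 < 73
add 12: running sum 25 < 73
add 3: running sum 28 < 73
add 1: running sum 29 < 73
add 11: running sum 40 < 73
add 12: running sum 52 < 73
add 4: running sum 56 < 73
add 11: running sum 67 < 73
add 10: shortest ending here [9, 3, 12, 3, 1, 11, 12, 4, 11, 10] sum 76, len 10
add 5: shortest ending here [9, 3, 12, 3, 1, 11, 12, 4, 11, 10, 5] sum 81, len 11
add 1: shortest ending here [3, 12, 3, 1, 11, 12, 4, 11, 10, 5, 1] sum 73, len 11
Shortest qualifying length: 10.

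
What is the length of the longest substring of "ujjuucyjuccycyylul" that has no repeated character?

4

add u: [u] len 1
add j: [u, j] len 2
add j (repeat j, move left end past it): [j] len 1
add u: [j, u] len 2
add u (repeat u, move left end past it): [u] len 1
add c: [u, c] len 2
add y: [u, c, y] len 3
add j: [u, c, y, j] len 4
add u (repeat u, move left end past it): [c, y, j, u] len 4
add c (repeat c, move left end past it): [y, j, u, c] len 4
add c (repeat c, move left end past it): [c] len 1
add y: [c, y] len 2
add c (repeat c, move left end past it): [y, c] len 2
add y (repeat y, move left end past it): [c, y] len 2
add y (repeat y, move left end past it): [y] len 1
add l: [y, l] len 2
add u: [y, l, u] len 3
add l (repeat l, move left end past it): [u, l] len 2
Longest all-distinct length: 4.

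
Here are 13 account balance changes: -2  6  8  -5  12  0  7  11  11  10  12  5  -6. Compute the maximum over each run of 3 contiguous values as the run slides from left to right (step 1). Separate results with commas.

8, 8, 12, 12, 12, 11, 11, 11, 12, 12, 12

Sliding a size-3 window across the 13 values:
[-2, 6, 8] → max 8
[6, 8, -5] → max 8
[8, -5, 12] → max 12
[-5, 12, 0] → max 12
[12, 0, 7] → max 12
[0, 7, 11] → max 11
[7, 11, 11] → max 11
[11, 11, 10] → max 11
[11, 10, 12] → max 12
[10, 12, 5] → max 12
[12, 5, -6] → max 12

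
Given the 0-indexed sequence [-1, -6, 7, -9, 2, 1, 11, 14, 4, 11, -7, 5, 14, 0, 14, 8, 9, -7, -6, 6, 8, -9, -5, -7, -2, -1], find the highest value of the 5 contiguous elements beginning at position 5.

Elements at indices 5..9: 1, 11, 14, 4, 11
max(1, 11, 14, 4, 11) = 14

14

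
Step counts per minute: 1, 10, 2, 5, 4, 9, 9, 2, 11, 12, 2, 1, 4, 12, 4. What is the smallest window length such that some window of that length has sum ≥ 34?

add 1: running sum 1 < 34
add 10: running sum 11 < 34
add 2: running sum 13 < 34
add 5: running sum 18 < 34
add 4: running sum 22 < 34
add 9: running sum 31 < 34
end 6: [10, 2, 5, 4, 9, 9] sum 39, len 6
end 7: [10, 2, 5, 4, 9, 9, 2] sum 41, len 7
end 8: [4, 9, 9, 2, 11] sum 35, len 5
end 9: [9, 2, 11, 12] sum 34, len 4
end 10: [9, 2, 11, 12, 2] sum 36, len 5
end 11: [9, 2, 11, 12, 2, 1] sum 37, len 6
end 12: [9, 2, 11, 12, 2, 1, 4] sum 41, len 7
end 13: [11, 12, 2, 1, 4, 12] sum 42, len 6
end 14: [12, 2, 1, 4, 12, 4] sum 35, len 6
Shortest qualifying length: 4.

4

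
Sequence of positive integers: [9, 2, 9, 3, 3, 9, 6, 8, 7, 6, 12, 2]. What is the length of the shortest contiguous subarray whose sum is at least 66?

11

add 9: running sum 9 < 66
add 2: running sum 11 < 66
add 9: running sum 20 < 66
add 3: running sum 23 < 66
add 3: running sum 26 < 66
add 9: running sum 35 < 66
add 6: running sum 41 < 66
add 8: running sum 49 < 66
add 7: running sum 56 < 66
add 6: running sum 62 < 66
end 10: [9, 2, 9, 3, 3, 9, 6, 8, 7, 6, 12] sum 74, len 11
end 11: [2, 9, 3, 3, 9, 6, 8, 7, 6, 12, 2] sum 67, len 11
Shortest qualifying length: 11.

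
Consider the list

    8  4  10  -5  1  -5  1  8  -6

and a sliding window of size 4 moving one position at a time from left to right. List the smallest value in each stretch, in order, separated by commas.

-5, -5, -5, -5, -5, -6

Sliding a size-4 window across the 9 values:
8 4 10 -5 → min -5
4 10 -5 1 → min -5
10 -5 1 -5 → min -5
-5 1 -5 1 → min -5
1 -5 1 8 → min -5
-5 1 8 -6 → min -6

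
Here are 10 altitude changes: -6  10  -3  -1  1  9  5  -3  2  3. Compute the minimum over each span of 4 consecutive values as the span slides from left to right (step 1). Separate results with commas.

-6, -3, -3, -1, -3, -3, -3

[-6, 10, -3, -1] → min -6
[10, -3, -1, 1] → min -3
[-3, -1, 1, 9] → min -3
[-1, 1, 9, 5] → min -1
[1, 9, 5, -3] → min -3
[9, 5, -3, 2] → min -3
[5, -3, 2, 3] → min -3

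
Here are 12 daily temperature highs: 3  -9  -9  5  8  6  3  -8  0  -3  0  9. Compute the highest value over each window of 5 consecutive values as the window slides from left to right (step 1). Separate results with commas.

[3, -9, -9, 5, 8] → max 8
[-9, -9, 5, 8, 6] → max 8
[-9, 5, 8, 6, 3] → max 8
[5, 8, 6, 3, -8] → max 8
[8, 6, 3, -8, 0] → max 8
[6, 3, -8, 0, -3] → max 6
[3, -8, 0, -3, 0] → max 3
[-8, 0, -3, 0, 9] → max 9

8, 8, 8, 8, 8, 6, 3, 9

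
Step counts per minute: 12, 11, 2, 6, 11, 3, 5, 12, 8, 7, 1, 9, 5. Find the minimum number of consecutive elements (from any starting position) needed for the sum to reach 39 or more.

5

Extend right; whenever the sum reaches 39, record the length and shrink from the left:
add 12: running sum 12 < 39
add 11: running sum 23 < 39
add 2: running sum 25 < 39
add 6: running sum 31 < 39
add 11: shortest ending here [12, 11, 2, 6, 11] sum 42, len 5
add 3: shortest ending here [12, 11, 2, 6, 11, 3] sum 45, len 6
add 5: shortest ending here [12, 11, 2, 6, 11, 3, 5] sum 50, len 7
add 12: shortest ending here [2, 6, 11, 3, 5, 12] sum 39, len 6
add 8: shortest ending here [11, 3, 5, 12, 8] sum 39, len 5
add 7: shortest ending here [11, 3, 5, 12, 8, 7] sum 46, len 6
add 1: shortest ending here [11, 3, 5, 12, 8, 7, 1] sum 47, len 7
add 9: shortest ending here [5, 12, 8, 7, 1, 9] sum 42, len 6
add 5: shortest ending here [12, 8, 7, 1, 9, 5] sum 42, len 6
Shortest qualifying length: 5.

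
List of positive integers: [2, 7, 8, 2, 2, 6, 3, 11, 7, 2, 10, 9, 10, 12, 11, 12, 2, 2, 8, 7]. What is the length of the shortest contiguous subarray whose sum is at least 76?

Extend right; whenever the sum reaches 76, record the length and shrink from the left:
add 2: running sum 2 < 76
add 7: running sum 9 < 76
add 8: running sum 17 < 76
add 2: running sum 19 < 76
add 2: running sum 21 < 76
add 6: running sum 27 < 76
add 3: running sum 30 < 76
add 11: running sum 41 < 76
add 7: running sum 48 < 76
add 2: running sum 50 < 76
add 10: running sum 60 < 76
add 9: running sum 69 < 76
add 10: shortest ending here [7, 8, 2, 2, 6, 3, 11, 7, 2, 10, 9, 10] sum 77, len 12
add 12: shortest ending here [8, 2, 2, 6, 3, 11, 7, 2, 10, 9, 10, 12] sum 82, len 12
add 11: shortest ending here [6, 3, 11, 7, 2, 10, 9, 10, 12, 11] sum 81, len 10
add 12: shortest ending here [11, 7, 2, 10, 9, 10, 12, 11, 12] sum 84, len 9
add 2: shortest ending here [11, 7, 2, 10, 9, 10, 12, 11, 12, 2] sum 86, len 10
add 2: shortest ending here [7, 2, 10, 9, 10, 12, 11, 12, 2, 2] sum 77, len 10
add 8: shortest ending here [10, 9, 10, 12, 11, 12, 2, 2, 8] sum 76, len 9
add 7: shortest ending here [10, 9, 10, 12, 11, 12, 2, 2, 8, 7] sum 83, len 10
Shortest qualifying length: 9.

9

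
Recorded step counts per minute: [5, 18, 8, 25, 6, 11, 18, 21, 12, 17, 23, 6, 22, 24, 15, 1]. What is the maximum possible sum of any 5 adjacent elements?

(5, 18, 8, 25, 6) → sum 62
(18, 8, 25, 6, 11) → sum 68
(8, 25, 6, 11, 18) → sum 68
(25, 6, 11, 18, 21) → sum 81
(6, 11, 18, 21, 12) → sum 68
(11, 18, 21, 12, 17) → sum 79
(18, 21, 12, 17, 23) → sum 91
(21, 12, 17, 23, 6) → sum 79
(12, 17, 23, 6, 22) → sum 80
(17, 23, 6, 22, 24) → sum 92
(23, 6, 22, 24, 15) → sum 90
(6, 22, 24, 15, 1) → sum 68
Maximum of these is 92.

92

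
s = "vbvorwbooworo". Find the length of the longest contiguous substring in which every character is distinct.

[v] len 1
[v, b] len 2
[b, v] len 2
[b, v, o] len 3
[b, v, o, r] len 4
[b, v, o, r, w] len 5
[v, o, r, w, b] len 5
[r, w, b, o] len 4
[o] len 1
[o, w] len 2
[w, o] len 2
[w, o, r] len 3
[r, o] len 2
Longest all-distinct length: 5.

5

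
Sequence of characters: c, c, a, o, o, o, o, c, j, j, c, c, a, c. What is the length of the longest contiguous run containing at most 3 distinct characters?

9

[c] 1 distinct, len 1
[c, c] 1 distinct, len 2
[c, c, a] 2 distinct, len 3
[c, c, a, o] 3 distinct, len 4
[c, c, a, o, o] 3 distinct, len 5
[c, c, a, o, o, o] 3 distinct, len 6
[c, c, a, o, o, o, o] 3 distinct, len 7
[c, c, a, o, o, o, o, c] 3 distinct, len 8
[o, o, o, o, c, j] 3 distinct, len 6
[o, o, o, o, c, j, j] 3 distinct, len 7
[o, o, o, o, c, j, j, c] 3 distinct, len 8
[o, o, o, o, c, j, j, c, c] 3 distinct, len 9
[c, j, j, c, c, a] 3 distinct, len 6
[c, j, j, c, c, a, c] 3 distinct, len 7
Longest length with ≤3 distinct: 9.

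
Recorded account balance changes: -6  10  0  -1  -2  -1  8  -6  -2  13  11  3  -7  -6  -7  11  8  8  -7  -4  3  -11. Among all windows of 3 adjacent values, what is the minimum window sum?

-20

-6 10 0 → sum 4
10 0 -1 → sum 9
0 -1 -2 → sum -3
-1 -2 -1 → sum -4
-2 -1 8 → sum 5
-1 8 -6 → sum 1
8 -6 -2 → sum 0
-6 -2 13 → sum 5
-2 13 11 → sum 22
13 11 3 → sum 27
11 3 -7 → sum 7
3 -7 -6 → sum -10
-7 -6 -7 → sum -20
-6 -7 11 → sum -2
-7 11 8 → sum 12
11 8 8 → sum 27
8 8 -7 → sum 9
8 -7 -4 → sum -3
-7 -4 3 → sum -8
-4 3 -11 → sum -12
Minimum of these is -20.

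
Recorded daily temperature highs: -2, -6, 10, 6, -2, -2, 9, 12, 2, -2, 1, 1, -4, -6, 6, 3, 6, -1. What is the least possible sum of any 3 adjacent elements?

-9

Window sums for each of the 16 positions:
(-2, -6, 10) → sum 2
(-6, 10, 6) → sum 10
(10, 6, -2) → sum 14
(6, -2, -2) → sum 2
(-2, -2, 9) → sum 5
(-2, 9, 12) → sum 19
(9, 12, 2) → sum 23
(12, 2, -2) → sum 12
(2, -2, 1) → sum 1
(-2, 1, 1) → sum 0
(1, 1, -4) → sum -2
(1, -4, -6) → sum -9
(-4, -6, 6) → sum -4
(-6, 6, 3) → sum 3
(6, 3, 6) → sum 15
(3, 6, -1) → sum 8
Least of these is -9.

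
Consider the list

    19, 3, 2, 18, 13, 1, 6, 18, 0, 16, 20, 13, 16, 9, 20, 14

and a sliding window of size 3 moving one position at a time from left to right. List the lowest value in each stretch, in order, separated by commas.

Sliding a size-3 window across the 16 values:
[19, 3, 2] → min 2
[3, 2, 18] → min 2
[2, 18, 13] → min 2
[18, 13, 1] → min 1
[13, 1, 6] → min 1
[1, 6, 18] → min 1
[6, 18, 0] → min 0
[18, 0, 16] → min 0
[0, 16, 20] → min 0
[16, 20, 13] → min 13
[20, 13, 16] → min 13
[13, 16, 9] → min 9
[16, 9, 20] → min 9
[9, 20, 14] → min 9

2, 2, 2, 1, 1, 1, 0, 0, 0, 13, 13, 9, 9, 9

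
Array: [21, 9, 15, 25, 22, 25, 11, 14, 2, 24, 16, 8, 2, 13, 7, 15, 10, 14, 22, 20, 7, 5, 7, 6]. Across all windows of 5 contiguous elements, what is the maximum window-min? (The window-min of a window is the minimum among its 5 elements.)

21 9 15 25 22 → min 9
9 15 25 22 25 → min 9
15 25 22 25 11 → min 11
25 22 25 11 14 → min 11
22 25 11 14 2 → min 2
25 11 14 2 24 → min 2
11 14 2 24 16 → min 2
14 2 24 16 8 → min 2
2 24 16 8 2 → min 2
24 16 8 2 13 → min 2
16 8 2 13 7 → min 2
8 2 13 7 15 → min 2
2 13 7 15 10 → min 2
13 7 15 10 14 → min 7
7 15 10 14 22 → min 7
15 10 14 22 20 → min 10
10 14 22 20 7 → min 7
14 22 20 7 5 → min 5
22 20 7 5 7 → min 5
20 7 5 7 6 → min 5
Maximum of these is 11.

11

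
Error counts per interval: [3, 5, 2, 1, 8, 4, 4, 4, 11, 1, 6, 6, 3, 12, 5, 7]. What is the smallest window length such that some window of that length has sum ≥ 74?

14

Extend right; whenever the sum reaches 74, record the length and shrink from the left:
add 3: running sum 3 < 74
add 5: running sum 8 < 74
add 2: running sum 10 < 74
add 1: running sum 11 < 74
add 8: running sum 19 < 74
add 4: running sum 23 < 74
add 4: running sum 27 < 74
add 4: running sum 31 < 74
add 11: running sum 42 < 74
add 1: running sum 43 < 74
add 6: running sum 49 < 74
add 6: running sum 55 < 74
add 3: running sum 58 < 74
add 12: running sum 70 < 74
add 5: shortest ending here [3, 5, 2, 1, 8, 4, 4, 4, 11, 1, 6, 6, 3, 12, 5] sum 75, len 15
add 7: shortest ending here [2, 1, 8, 4, 4, 4, 11, 1, 6, 6, 3, 12, 5, 7] sum 74, len 14
Shortest qualifying length: 14.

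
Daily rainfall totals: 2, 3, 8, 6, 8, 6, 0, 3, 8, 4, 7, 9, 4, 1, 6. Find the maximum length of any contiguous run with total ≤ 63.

→ 2: sum 2, len 1
→ 3: sum 5, len 2
→ 8: sum 13, len 3
→ 6: sum 19, len 4
→ 8: sum 27, len 5
→ 6: sum 33, len 6
→ 0: sum 33, len 7
→ 3: sum 36, len 8
→ 8: sum 44, len 9
→ 4: sum 48, len 10
→ 7: sum 55, len 11
→ 9 (dropped 2): sum 62, len 11
→ 4 (dropped 3): sum 63, len 11
→ 1 (dropped 8): sum 56, len 11
→ 6: sum 62, len 12
Longest length seen: 12.

12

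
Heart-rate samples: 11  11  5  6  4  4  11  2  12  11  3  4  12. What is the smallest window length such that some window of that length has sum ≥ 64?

add 11: running sum 11 < 64
add 11: running sum 22 < 64
add 5: running sum 27 < 64
add 6: running sum 33 < 64
add 4: running sum 37 < 64
add 4: running sum 41 < 64
add 11: running sum 52 < 64
add 2: running sum 54 < 64
end 8: [11, 11, 5, 6, 4, 4, 11, 2, 12] sum 66, len 9
end 9: [11, 5, 6, 4, 4, 11, 2, 12, 11] sum 66, len 9
end 10: [11, 5, 6, 4, 4, 11, 2, 12, 11, 3] sum 69, len 10
end 11: [11, 5, 6, 4, 4, 11, 2, 12, 11, 3, 4] sum 73, len 11
end 12: [6, 4, 4, 11, 2, 12, 11, 3, 4, 12] sum 69, len 10
Shortest qualifying length: 9.

9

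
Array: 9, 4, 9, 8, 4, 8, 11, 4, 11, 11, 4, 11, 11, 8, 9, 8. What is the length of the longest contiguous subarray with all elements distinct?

3

add 9: [9] len 1
add 4: [9, 4] len 2
add 9 (repeat 9, move left end past it): [4, 9] len 2
add 8: [4, 9, 8] len 3
add 4 (repeat 4, move left end past it): [9, 8, 4] len 3
add 8 (repeat 8, move left end past it): [4, 8] len 2
add 11: [4, 8, 11] len 3
add 4 (repeat 4, move left end past it): [8, 11, 4] len 3
add 11 (repeat 11, move left end past it): [4, 11] len 2
add 11 (repeat 11, move left end past it): [11] len 1
add 4: [11, 4] len 2
add 11 (repeat 11, move left end past it): [4, 11] len 2
add 11 (repeat 11, move left end past it): [11] len 1
add 8: [11, 8] len 2
add 9: [11, 8, 9] len 3
add 8 (repeat 8, move left end past it): [9, 8] len 2
Longest all-distinct length: 3.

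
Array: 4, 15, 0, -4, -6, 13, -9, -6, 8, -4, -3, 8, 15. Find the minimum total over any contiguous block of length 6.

-12

4 15 0 -4 -6 13 → sum 22
15 0 -4 -6 13 -9 → sum 9
0 -4 -6 13 -9 -6 → sum -12
-4 -6 13 -9 -6 8 → sum -4
-6 13 -9 -6 8 -4 → sum -4
13 -9 -6 8 -4 -3 → sum -1
-9 -6 8 -4 -3 8 → sum -6
-6 8 -4 -3 8 15 → sum 18
Minimum of these is -12.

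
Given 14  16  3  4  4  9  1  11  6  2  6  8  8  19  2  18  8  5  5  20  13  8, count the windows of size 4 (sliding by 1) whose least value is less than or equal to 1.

4

(14, 16, 3, 4) → min 3
(16, 3, 4, 4) → min 3
(3, 4, 4, 9) → min 3
(4, 4, 9, 1) → min 1  ≤ 1 ✓
(4, 9, 1, 11) → min 1  ≤ 1 ✓
(9, 1, 11, 6) → min 1  ≤ 1 ✓
(1, 11, 6, 2) → min 1  ≤ 1 ✓
(11, 6, 2, 6) → min 2
(6, 2, 6, 8) → min 2
(2, 6, 8, 8) → min 2
(6, 8, 8, 19) → min 6
(8, 8, 19, 2) → min 2
(8, 19, 2, 18) → min 2
(19, 2, 18, 8) → min 2
(2, 18, 8, 5) → min 2
(18, 8, 5, 5) → min 5
(8, 5, 5, 20) → min 5
(5, 5, 20, 13) → min 5
(5, 20, 13, 8) → min 5
4 windows satisfy the condition.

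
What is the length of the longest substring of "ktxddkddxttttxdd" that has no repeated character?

[k] len 1
[k, t] len 2
[k, t, x] len 3
[k, t, x, d] len 4
[d] len 1
[d, k] len 2
[k, d] len 2
[d] len 1
[d, x] len 2
[d, x, t] len 3
[t] len 1
[t] len 1
[t] len 1
[t, x] len 2
[t, x, d] len 3
[d] len 1
Longest all-distinct length: 4.

4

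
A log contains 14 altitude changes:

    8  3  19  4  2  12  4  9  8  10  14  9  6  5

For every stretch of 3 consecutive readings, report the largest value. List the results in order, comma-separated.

19, 19, 19, 12, 12, 12, 9, 10, 14, 14, 14, 9

Sliding a size-3 window across the 14 values:
[8, 3, 19] → max 19
[3, 19, 4] → max 19
[19, 4, 2] → max 19
[4, 2, 12] → max 12
[2, 12, 4] → max 12
[12, 4, 9] → max 12
[4, 9, 8] → max 9
[9, 8, 10] → max 10
[8, 10, 14] → max 14
[10, 14, 9] → max 14
[14, 9, 6] → max 14
[9, 6, 5] → max 9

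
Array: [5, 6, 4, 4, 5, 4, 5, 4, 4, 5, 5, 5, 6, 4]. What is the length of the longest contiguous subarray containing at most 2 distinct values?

10

[5] 1 distinct, len 1
[5, 6] 2 distinct, len 2
[6, 4] 2 distinct, len 2
[6, 4, 4] 2 distinct, len 3
[4, 4, 5] 2 distinct, len 3
[4, 4, 5, 4] 2 distinct, len 4
[4, 4, 5, 4, 5] 2 distinct, len 5
[4, 4, 5, 4, 5, 4] 2 distinct, len 6
[4, 4, 5, 4, 5, 4, 4] 2 distinct, len 7
[4, 4, 5, 4, 5, 4, 4, 5] 2 distinct, len 8
[4, 4, 5, 4, 5, 4, 4, 5, 5] 2 distinct, len 9
[4, 4, 5, 4, 5, 4, 4, 5, 5, 5] 2 distinct, len 10
[5, 5, 5, 6] 2 distinct, len 4
[6, 4] 2 distinct, len 2
Longest length with ≤2 distinct: 10.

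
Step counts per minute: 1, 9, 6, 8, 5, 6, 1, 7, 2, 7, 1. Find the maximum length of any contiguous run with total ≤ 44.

9

→ 1: sum 1, len 1
→ 9: sum 10, len 2
→ 6: sum 16, len 3
→ 8: sum 24, len 4
→ 5: sum 29, len 5
→ 6: sum 35, len 6
→ 1: sum 36, len 7
→ 7: sum 43, len 8
→ 2 (dropped 1): sum 44, len 8
→ 7 (dropped 9): sum 42, len 8
→ 1: sum 43, len 9
Longest length seen: 9.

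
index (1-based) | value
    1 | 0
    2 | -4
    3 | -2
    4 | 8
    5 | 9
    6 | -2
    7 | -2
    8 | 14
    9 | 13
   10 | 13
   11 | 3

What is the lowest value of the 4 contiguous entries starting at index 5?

Elements at indices 5..8: 9, -2, -2, 14
min(9, -2, -2, 14) = -2

-2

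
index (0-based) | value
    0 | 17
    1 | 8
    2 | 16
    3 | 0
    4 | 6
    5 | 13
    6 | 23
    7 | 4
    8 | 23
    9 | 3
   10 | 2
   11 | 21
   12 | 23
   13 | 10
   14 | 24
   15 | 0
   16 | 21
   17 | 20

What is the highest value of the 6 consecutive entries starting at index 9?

24

Elements at indices 9..14: 3, 2, 21, 23, 10, 24
max(3, 2, 21, 23, 10, 24) = 24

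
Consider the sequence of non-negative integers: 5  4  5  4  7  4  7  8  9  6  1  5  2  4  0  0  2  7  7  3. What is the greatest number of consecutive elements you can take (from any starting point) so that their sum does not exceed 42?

→ 5: sum 5, len 1
→ 4: sum 9, len 2
→ 5: sum 14, len 3
→ 4: sum 18, len 4
→ 7: sum 25, len 5
→ 4: sum 29, len 6
→ 7: sum 36, len 7
→ 8 (dropped 5): sum 39, len 7
→ 9 (dropped 4, 5): sum 39, len 6
→ 6 (dropped 4): sum 41, len 6
→ 1: sum 42, len 7
→ 5 (dropped 7): sum 40, len 7
→ 2: sum 42, len 8
→ 4 (dropped 4): sum 42, len 8
→ 0: sum 42, len 9
→ 0: sum 42, len 10
→ 2 (dropped 7): sum 37, len 10
→ 7 (dropped 8): sum 36, len 10
→ 7 (dropped 9): sum 34, len 10
→ 3: sum 37, len 11
Longest length seen: 11.

11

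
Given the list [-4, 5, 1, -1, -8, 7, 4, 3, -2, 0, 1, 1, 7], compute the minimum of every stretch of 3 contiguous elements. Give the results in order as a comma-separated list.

-4, -1, -8, -8, -8, 3, -2, -2, -2, 0, 1

-4 5 1 → min -4
5 1 -1 → min -1
1 -1 -8 → min -8
-1 -8 7 → min -8
-8 7 4 → min -8
7 4 3 → min 3
4 3 -2 → min -2
3 -2 0 → min -2
-2 0 1 → min -2
0 1 1 → min 0
1 1 7 → min 1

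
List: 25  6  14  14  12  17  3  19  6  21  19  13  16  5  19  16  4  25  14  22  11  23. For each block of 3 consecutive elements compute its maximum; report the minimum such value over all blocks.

14

25 6 14 → max 25
6 14 14 → max 14
14 14 12 → max 14
14 12 17 → max 17
12 17 3 → max 17
17 3 19 → max 19
3 19 6 → max 19
19 6 21 → max 21
6 21 19 → max 21
21 19 13 → max 21
19 13 16 → max 19
13 16 5 → max 16
16 5 19 → max 19
5 19 16 → max 19
19 16 4 → max 19
16 4 25 → max 25
4 25 14 → max 25
25 14 22 → max 25
14 22 11 → max 22
22 11 23 → max 23
Minimum of these is 14.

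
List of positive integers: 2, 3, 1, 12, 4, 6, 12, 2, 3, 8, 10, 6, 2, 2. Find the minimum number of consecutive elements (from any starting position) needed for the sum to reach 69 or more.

add 2: running sum 2 < 69
add 3: running sum 5 < 69
add 1: running sum 6 < 69
add 12: running sum 18 < 69
add 4: running sum 22 < 69
add 6: running sum 28 < 69
add 12: running sum 40 < 69
add 2: running sum 42 < 69
add 3: running sum 45 < 69
add 8: running sum 53 < 69
add 10: running sum 63 < 69
end 11: [2, 3, 1, 12, 4, 6, 12, 2, 3, 8, 10, 6] sum 69, len 12
end 12: [3, 1, 12, 4, 6, 12, 2, 3, 8, 10, 6, 2] sum 69, len 12
end 13: [3, 1, 12, 4, 6, 12, 2, 3, 8, 10, 6, 2, 2] sum 71, len 13
Shortest qualifying length: 12.

12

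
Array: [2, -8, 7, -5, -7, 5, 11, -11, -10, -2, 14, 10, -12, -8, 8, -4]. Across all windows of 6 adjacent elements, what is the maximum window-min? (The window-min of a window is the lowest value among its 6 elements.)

(2, -8, 7, -5, -7, 5) → min -8
(-8, 7, -5, -7, 5, 11) → min -8
(7, -5, -7, 5, 11, -11) → min -11
(-5, -7, 5, 11, -11, -10) → min -11
(-7, 5, 11, -11, -10, -2) → min -11
(5, 11, -11, -10, -2, 14) → min -11
(11, -11, -10, -2, 14, 10) → min -11
(-11, -10, -2, 14, 10, -12) → min -12
(-10, -2, 14, 10, -12, -8) → min -12
(-2, 14, 10, -12, -8, 8) → min -12
(14, 10, -12, -8, 8, -4) → min -12
Maximum of these is -8.

-8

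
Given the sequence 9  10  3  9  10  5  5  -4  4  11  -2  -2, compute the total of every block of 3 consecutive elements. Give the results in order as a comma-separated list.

22, 22, 22, 24, 20, 6, 5, 11, 13, 7

(9, 10, 3) → sum 22
(10, 3, 9) → sum 22
(3, 9, 10) → sum 22
(9, 10, 5) → sum 24
(10, 5, 5) → sum 20
(5, 5, -4) → sum 6
(5, -4, 4) → sum 5
(-4, 4, 11) → sum 11
(4, 11, -2) → sum 13
(11, -2, -2) → sum 7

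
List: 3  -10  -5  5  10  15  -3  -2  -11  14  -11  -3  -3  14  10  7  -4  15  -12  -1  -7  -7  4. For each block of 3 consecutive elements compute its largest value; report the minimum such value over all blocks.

-3

Each size-3 window and its max:
(3, -10, -5) → max 3
(-10, -5, 5) → max 5
(-5, 5, 10) → max 10
(5, 10, 15) → max 15
(10, 15, -3) → max 15
(15, -3, -2) → max 15
(-3, -2, -11) → max -2
(-2, -11, 14) → max 14
(-11, 14, -11) → max 14
(14, -11, -3) → max 14
(-11, -3, -3) → max -3
(-3, -3, 14) → max 14
(-3, 14, 10) → max 14
(14, 10, 7) → max 14
(10, 7, -4) → max 10
(7, -4, 15) → max 15
(-4, 15, -12) → max 15
(15, -12, -1) → max 15
(-12, -1, -7) → max -1
(-1, -7, -7) → max -1
(-7, -7, 4) → max 4
Minimum of these is -3.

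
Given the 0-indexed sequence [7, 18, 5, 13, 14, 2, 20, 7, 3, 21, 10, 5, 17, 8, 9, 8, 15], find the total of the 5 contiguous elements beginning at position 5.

Elements at indices 5..9: 2, 20, 7, 3, 21
sum(2, 20, 7, 3, 21) = 53

53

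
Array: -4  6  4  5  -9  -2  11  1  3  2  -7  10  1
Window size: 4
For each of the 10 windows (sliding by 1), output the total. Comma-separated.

11, 6, -2, 5, 1, 13, 17, -1, 8, 6

(-4, 6, 4, 5) → sum 11
(6, 4, 5, -9) → sum 6
(4, 5, -9, -2) → sum -2
(5, -9, -2, 11) → sum 5
(-9, -2, 11, 1) → sum 1
(-2, 11, 1, 3) → sum 13
(11, 1, 3, 2) → sum 17
(1, 3, 2, -7) → sum -1
(3, 2, -7, 10) → sum 8
(2, -7, 10, 1) → sum 6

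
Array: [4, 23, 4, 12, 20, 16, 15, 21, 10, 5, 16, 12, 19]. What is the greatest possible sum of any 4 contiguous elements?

4 23 4 12 → sum 43
23 4 12 20 → sum 59
4 12 20 16 → sum 52
12 20 16 15 → sum 63
20 16 15 21 → sum 72
16 15 21 10 → sum 62
15 21 10 5 → sum 51
21 10 5 16 → sum 52
10 5 16 12 → sum 43
5 16 12 19 → sum 52
Greatest of these is 72.

72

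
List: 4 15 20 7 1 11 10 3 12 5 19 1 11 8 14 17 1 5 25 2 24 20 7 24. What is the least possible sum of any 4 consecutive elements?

25

Each size-4 window and its sum:
(4, 15, 20, 7) → sum 46
(15, 20, 7, 1) → sum 43
(20, 7, 1, 11) → sum 39
(7, 1, 11, 10) → sum 29
(1, 11, 10, 3) → sum 25
(11, 10, 3, 12) → sum 36
(10, 3, 12, 5) → sum 30
(3, 12, 5, 19) → sum 39
(12, 5, 19, 1) → sum 37
(5, 19, 1, 11) → sum 36
(19, 1, 11, 8) → sum 39
(1, 11, 8, 14) → sum 34
(11, 8, 14, 17) → sum 50
(8, 14, 17, 1) → sum 40
(14, 17, 1, 5) → sum 37
(17, 1, 5, 25) → sum 48
(1, 5, 25, 2) → sum 33
(5, 25, 2, 24) → sum 56
(25, 2, 24, 20) → sum 71
(2, 24, 20, 7) → sum 53
(24, 20, 7, 24) → sum 75
Least of these is 25.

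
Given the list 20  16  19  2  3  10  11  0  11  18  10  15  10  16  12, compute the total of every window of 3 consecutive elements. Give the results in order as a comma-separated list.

20 16 19 → sum 55
16 19 2 → sum 37
19 2 3 → sum 24
2 3 10 → sum 15
3 10 11 → sum 24
10 11 0 → sum 21
11 0 11 → sum 22
0 11 18 → sum 29
11 18 10 → sum 39
18 10 15 → sum 43
10 15 10 → sum 35
15 10 16 → sum 41
10 16 12 → sum 38

55, 37, 24, 15, 24, 21, 22, 29, 39, 43, 35, 41, 38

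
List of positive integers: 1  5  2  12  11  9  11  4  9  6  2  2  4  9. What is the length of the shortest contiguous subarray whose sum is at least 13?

add 1: running sum 1 < 13
add 5: running sum 6 < 13
add 2: running sum 8 < 13
add 12: shortest ending here [2, 12] sum 14, len 2
add 11: shortest ending here [12, 11] sum 23, len 2
add 9: shortest ending here [11, 9] sum 20, len 2
add 11: shortest ending here [9, 11] sum 20, len 2
add 4: shortest ending here [11, 4] sum 15, len 2
add 9: shortest ending here [4, 9] sum 13, len 2
add 6: shortest ending here [9, 6] sum 15, len 2
add 2: shortest ending here [9, 6, 2] sum 17, len 3
add 2: shortest ending here [9, 6, 2, 2] sum 19, len 4
add 4: shortest ending here [6, 2, 2, 4] sum 14, len 4
add 9: shortest ending here [4, 9] sum 13, len 2
Shortest qualifying length: 2.

2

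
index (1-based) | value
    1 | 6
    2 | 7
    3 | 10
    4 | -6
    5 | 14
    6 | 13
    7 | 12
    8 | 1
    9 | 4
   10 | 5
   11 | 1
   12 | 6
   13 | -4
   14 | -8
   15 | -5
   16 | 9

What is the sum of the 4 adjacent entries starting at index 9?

16

Elements at indices 9..12: 4, 5, 1, 6
sum(4, 5, 1, 6) = 16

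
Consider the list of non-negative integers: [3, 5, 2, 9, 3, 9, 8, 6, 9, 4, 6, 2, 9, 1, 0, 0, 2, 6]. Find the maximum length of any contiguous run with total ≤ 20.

7

add 3: [3] sum 3, len 1
add 5: [3, 5] sum 8, len 2
add 2: [3, 5, 2] sum 10, len 3
add 9: [3, 5, 2, 9] sum 19, len 4
add 3: [5, 2, 9, 3] sum 19, len 4
add 9: [3, 9] sum 12, len 2
add 8: [3, 9, 8] sum 20, len 3
add 6: [8, 6] sum 14, len 2
add 9: [6, 9] sum 15, len 2
add 4: [6, 9, 4] sum 19, len 3
add 6: [9, 4, 6] sum 19, len 3
add 2: [4, 6, 2] sum 12, len 3
add 9: [6, 2, 9] sum 17, len 3
add 1: [6, 2, 9, 1] sum 18, len 4
add 0: [6, 2, 9, 1, 0] sum 18, len 5
add 0: [6, 2, 9, 1, 0, 0] sum 18, len 6
add 2: [6, 2, 9, 1, 0, 0, 2] sum 20, len 7
add 6: [2, 9, 1, 0, 0, 2, 6] sum 20, len 7
Longest length seen: 7.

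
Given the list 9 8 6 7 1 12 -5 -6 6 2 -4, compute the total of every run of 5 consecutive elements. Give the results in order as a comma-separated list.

31, 34, 21, 9, 8, 9, -7

(9, 8, 6, 7, 1) → sum 31
(8, 6, 7, 1, 12) → sum 34
(6, 7, 1, 12, -5) → sum 21
(7, 1, 12, -5, -6) → sum 9
(1, 12, -5, -6, 6) → sum 8
(12, -5, -6, 6, 2) → sum 9
(-5, -6, 6, 2, -4) → sum -7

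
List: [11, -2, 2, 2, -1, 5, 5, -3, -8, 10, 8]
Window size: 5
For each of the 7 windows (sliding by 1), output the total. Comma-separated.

(11, -2, 2, 2, -1) → sum 12
(-2, 2, 2, -1, 5) → sum 6
(2, 2, -1, 5, 5) → sum 13
(2, -1, 5, 5, -3) → sum 8
(-1, 5, 5, -3, -8) → sum -2
(5, 5, -3, -8, 10) → sum 9
(5, -3, -8, 10, 8) → sum 12

12, 6, 13, 8, -2, 9, 12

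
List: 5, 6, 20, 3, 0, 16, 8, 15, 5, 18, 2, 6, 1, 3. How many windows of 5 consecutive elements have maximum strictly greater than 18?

(5, 6, 20, 3, 0) → max 20  > 18 ✓
(6, 20, 3, 0, 16) → max 20  > 18 ✓
(20, 3, 0, 16, 8) → max 20  > 18 ✓
(3, 0, 16, 8, 15) → max 16
(0, 16, 8, 15, 5) → max 16
(16, 8, 15, 5, 18) → max 18
(8, 15, 5, 18, 2) → max 18
(15, 5, 18, 2, 6) → max 18
(5, 18, 2, 6, 1) → max 18
(18, 2, 6, 1, 3) → max 18
3 windows satisfy the condition.

3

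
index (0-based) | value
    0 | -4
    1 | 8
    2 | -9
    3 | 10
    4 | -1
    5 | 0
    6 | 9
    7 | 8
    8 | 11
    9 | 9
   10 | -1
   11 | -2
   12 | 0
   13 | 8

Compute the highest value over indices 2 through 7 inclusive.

10

Elements at indices 2..7: -9, 10, -1, 0, 9, 8
max(-9, 10, -1, 0, 9, 8) = 10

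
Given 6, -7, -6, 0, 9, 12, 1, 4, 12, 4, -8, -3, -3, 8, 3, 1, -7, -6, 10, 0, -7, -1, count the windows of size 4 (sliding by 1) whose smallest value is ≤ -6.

(6, -7, -6, 0) → min -7  ≤ -6 ✓
(-7, -6, 0, 9) → min -7  ≤ -6 ✓
(-6, 0, 9, 12) → min -6  ≤ -6 ✓
(0, 9, 12, 1) → min 0
(9, 12, 1, 4) → min 1
(12, 1, 4, 12) → min 1
(1, 4, 12, 4) → min 1
(4, 12, 4, -8) → min -8  ≤ -6 ✓
(12, 4, -8, -3) → min -8  ≤ -6 ✓
(4, -8, -3, -3) → min -8  ≤ -6 ✓
(-8, -3, -3, 8) → min -8  ≤ -6 ✓
(-3, -3, 8, 3) → min -3
(-3, 8, 3, 1) → min -3
(8, 3, 1, -7) → min -7  ≤ -6 ✓
(3, 1, -7, -6) → min -7  ≤ -6 ✓
(1, -7, -6, 10) → min -7  ≤ -6 ✓
(-7, -6, 10, 0) → min -7  ≤ -6 ✓
(-6, 10, 0, -7) → min -7  ≤ -6 ✓
(10, 0, -7, -1) → min -7  ≤ -6 ✓
13 windows satisfy the condition.

13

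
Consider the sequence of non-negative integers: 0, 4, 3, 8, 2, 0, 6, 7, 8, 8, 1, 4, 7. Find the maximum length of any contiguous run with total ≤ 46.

Extend to the right; shrink from the left whenever the sum exceeds 46:
→ 0: sum 0, len 1
→ 4: sum 4, len 2
→ 3: sum 7, len 3
→ 8: sum 15, len 4
→ 2: sum 17, len 5
→ 0: sum 17, len 6
→ 6: sum 23, len 7
→ 7: sum 30, len 8
→ 8: sum 38, len 9
→ 8: sum 46, len 10
→ 1 (dropped 0, 4): sum 43, len 9
→ 4 (dropped 3): sum 44, len 9
→ 7 (dropped 8): sum 43, len 9
Longest length seen: 10.

10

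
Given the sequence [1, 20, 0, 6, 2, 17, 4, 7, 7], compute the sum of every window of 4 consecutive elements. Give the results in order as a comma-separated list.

(1, 20, 0, 6) → sum 27
(20, 0, 6, 2) → sum 28
(0, 6, 2, 17) → sum 25
(6, 2, 17, 4) → sum 29
(2, 17, 4, 7) → sum 30
(17, 4, 7, 7) → sum 35

27, 28, 25, 29, 30, 35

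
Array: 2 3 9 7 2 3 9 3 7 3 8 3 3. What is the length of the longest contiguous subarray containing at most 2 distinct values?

4

[2] 1 distinct, len 1
[2, 3] 2 distinct, len 2
[3, 9] 2 distinct, len 2
[9, 7] 2 distinct, len 2
[7, 2] 2 distinct, len 2
[2, 3] 2 distinct, len 2
[3, 9] 2 distinct, len 2
[3, 9, 3] 2 distinct, len 3
[3, 7] 2 distinct, len 2
[3, 7, 3] 2 distinct, len 3
[3, 8] 2 distinct, len 2
[3, 8, 3] 2 distinct, len 3
[3, 8, 3, 3] 2 distinct, len 4
Longest length with ≤2 distinct: 4.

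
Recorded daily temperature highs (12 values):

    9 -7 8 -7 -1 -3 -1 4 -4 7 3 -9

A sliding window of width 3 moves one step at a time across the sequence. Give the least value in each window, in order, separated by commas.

-7, -7, -7, -7, -3, -3, -4, -4, -4, -9

9 -7 8 → min -7
-7 8 -7 → min -7
8 -7 -1 → min -7
-7 -1 -3 → min -7
-1 -3 -1 → min -3
-3 -1 4 → min -3
-1 4 -4 → min -4
4 -4 7 → min -4
-4 7 3 → min -4
7 3 -9 → min -9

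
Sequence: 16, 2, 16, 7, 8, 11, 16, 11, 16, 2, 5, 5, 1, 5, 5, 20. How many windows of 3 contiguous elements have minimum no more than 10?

12

(16, 2, 16) → min 2  ≤ 10 ✓
(2, 16, 7) → min 2  ≤ 10 ✓
(16, 7, 8) → min 7  ≤ 10 ✓
(7, 8, 11) → min 7  ≤ 10 ✓
(8, 11, 16) → min 8  ≤ 10 ✓
(11, 16, 11) → min 11
(16, 11, 16) → min 11
(11, 16, 2) → min 2  ≤ 10 ✓
(16, 2, 5) → min 2  ≤ 10 ✓
(2, 5, 5) → min 2  ≤ 10 ✓
(5, 5, 1) → min 1  ≤ 10 ✓
(5, 1, 5) → min 1  ≤ 10 ✓
(1, 5, 5) → min 1  ≤ 10 ✓
(5, 5, 20) → min 5  ≤ 10 ✓
12 windows satisfy the condition.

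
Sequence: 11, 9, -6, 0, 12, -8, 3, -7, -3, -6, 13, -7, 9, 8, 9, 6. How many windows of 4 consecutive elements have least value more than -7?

[11, 9, -6, 0] → min -6  > -7 ✓
[9, -6, 0, 12] → min -6  > -7 ✓
[-6, 0, 12, -8] → min -8
[0, 12, -8, 3] → min -8
[12, -8, 3, -7] → min -8
[-8, 3, -7, -3] → min -8
[3, -7, -3, -6] → min -7
[-7, -3, -6, 13] → min -7
[-3, -6, 13, -7] → min -7
[-6, 13, -7, 9] → min -7
[13, -7, 9, 8] → min -7
[-7, 9, 8, 9] → min -7
[9, 8, 9, 6] → min 6  > -7 ✓
3 windows satisfy the condition.

3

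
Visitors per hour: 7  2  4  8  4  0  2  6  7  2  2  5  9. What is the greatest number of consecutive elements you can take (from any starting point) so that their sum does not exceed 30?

Extend to the right; shrink from the left whenever the sum exceeds 30:
[7] sum 7 len 1
[7, 2] sum 9 len 2
[7, 2, 4] sum 13 len 3
[7, 2, 4, 8] sum 21 len 4
[7, 2, 4, 8, 4] sum 25 len 5
[7, 2, 4, 8, 4, 0] sum 25 len 6
[7, 2, 4, 8, 4, 0, 2] sum 27 len 7
[2, 4, 8, 4, 0, 2, 6] sum 26 len 7
[8, 4, 0, 2, 6, 7] sum 27 len 6
[8, 4, 0, 2, 6, 7, 2] sum 29 len 7
[4, 0, 2, 6, 7, 2, 2] sum 23 len 7
[4, 0, 2, 6, 7, 2, 2, 5] sum 28 len 8
[7, 2, 2, 5, 9] sum 25 len 5
Longest length seen: 8.

8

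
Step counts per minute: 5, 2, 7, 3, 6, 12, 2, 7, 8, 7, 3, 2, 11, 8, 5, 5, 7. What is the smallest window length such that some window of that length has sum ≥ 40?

add 5: running sum 5 < 40
add 2: running sum 7 < 40
add 7: running sum 14 < 40
add 3: running sum 17 < 40
add 6: running sum 23 < 40
add 12: running sum 35 < 40
add 2: running sum 37 < 40
end 7: [5, 2, 7, 3, 6, 12, 2, 7] sum 44, len 8
end 8: [7, 3, 6, 12, 2, 7, 8] sum 45, len 7
end 9: [6, 12, 2, 7, 8, 7] sum 42, len 6
end 10: [6, 12, 2, 7, 8, 7, 3] sum 45, len 7
end 11: [12, 2, 7, 8, 7, 3, 2] sum 41, len 7
end 12: [2, 7, 8, 7, 3, 2, 11] sum 40, len 7
end 13: [7, 8, 7, 3, 2, 11, 8] sum 46, len 7
end 14: [8, 7, 3, 2, 11, 8, 5] sum 44, len 7
end 15: [7, 3, 2, 11, 8, 5, 5] sum 41, len 7
end 16: [3, 2, 11, 8, 5, 5, 7] sum 41, len 7
Shortest qualifying length: 6.

6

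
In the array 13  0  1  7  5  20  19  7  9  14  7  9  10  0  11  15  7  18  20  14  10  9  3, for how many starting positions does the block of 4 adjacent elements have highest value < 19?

11

(13, 0, 1, 7) → max 13  < 19 ✓
(0, 1, 7, 5) → max 7  < 19 ✓
(1, 7, 5, 20) → max 20
(7, 5, 20, 19) → max 20
(5, 20, 19, 7) → max 20
(20, 19, 7, 9) → max 20
(19, 7, 9, 14) → max 19
(7, 9, 14, 7) → max 14  < 19 ✓
(9, 14, 7, 9) → max 14  < 19 ✓
(14, 7, 9, 10) → max 14  < 19 ✓
(7, 9, 10, 0) → max 10  < 19 ✓
(9, 10, 0, 11) → max 11  < 19 ✓
(10, 0, 11, 15) → max 15  < 19 ✓
(0, 11, 15, 7) → max 15  < 19 ✓
(11, 15, 7, 18) → max 18  < 19 ✓
(15, 7, 18, 20) → max 20
(7, 18, 20, 14) → max 20
(18, 20, 14, 10) → max 20
(20, 14, 10, 9) → max 20
(14, 10, 9, 3) → max 14  < 19 ✓
11 windows satisfy the condition.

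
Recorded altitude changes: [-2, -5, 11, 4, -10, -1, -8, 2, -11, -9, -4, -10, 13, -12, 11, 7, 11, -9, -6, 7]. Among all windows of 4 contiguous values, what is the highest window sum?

20

Window sums for each of the 17 positions:
[-2, -5, 11, 4] → sum 8
[-5, 11, 4, -10] → sum 0
[11, 4, -10, -1] → sum 4
[4, -10, -1, -8] → sum -15
[-10, -1, -8, 2] → sum -17
[-1, -8, 2, -11] → sum -18
[-8, 2, -11, -9] → sum -26
[2, -11, -9, -4] → sum -22
[-11, -9, -4, -10] → sum -34
[-9, -4, -10, 13] → sum -10
[-4, -10, 13, -12] → sum -13
[-10, 13, -12, 11] → sum 2
[13, -12, 11, 7] → sum 19
[-12, 11, 7, 11] → sum 17
[11, 7, 11, -9] → sum 20
[7, 11, -9, -6] → sum 3
[11, -9, -6, 7] → sum 3
Highest of these is 20.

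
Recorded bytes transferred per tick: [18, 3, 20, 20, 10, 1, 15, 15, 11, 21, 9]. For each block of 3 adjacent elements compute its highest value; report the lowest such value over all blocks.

(18, 3, 20) → max 20
(3, 20, 20) → max 20
(20, 20, 10) → max 20
(20, 10, 1) → max 20
(10, 1, 15) → max 15
(1, 15, 15) → max 15
(15, 15, 11) → max 15
(15, 11, 21) → max 21
(11, 21, 9) → max 21
Lowest of these is 15.

15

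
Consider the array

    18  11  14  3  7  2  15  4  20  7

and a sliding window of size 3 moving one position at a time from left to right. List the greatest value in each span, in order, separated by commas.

[18, 11, 14] → max 18
[11, 14, 3] → max 14
[14, 3, 7] → max 14
[3, 7, 2] → max 7
[7, 2, 15] → max 15
[2, 15, 4] → max 15
[15, 4, 20] → max 20
[4, 20, 7] → max 20

18, 14, 14, 7, 15, 15, 20, 20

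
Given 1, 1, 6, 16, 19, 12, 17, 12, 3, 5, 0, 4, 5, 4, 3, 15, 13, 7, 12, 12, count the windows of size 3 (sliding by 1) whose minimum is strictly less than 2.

5

[1, 1, 6] → min 1  < 2 ✓
[1, 6, 16] → min 1  < 2 ✓
[6, 16, 19] → min 6
[16, 19, 12] → min 12
[19, 12, 17] → min 12
[12, 17, 12] → min 12
[17, 12, 3] → min 3
[12, 3, 5] → min 3
[3, 5, 0] → min 0  < 2 ✓
[5, 0, 4] → min 0  < 2 ✓
[0, 4, 5] → min 0  < 2 ✓
[4, 5, 4] → min 4
[5, 4, 3] → min 3
[4, 3, 15] → min 3
[3, 15, 13] → min 3
[15, 13, 7] → min 7
[13, 7, 12] → min 7
[7, 12, 12] → min 7
5 windows satisfy the condition.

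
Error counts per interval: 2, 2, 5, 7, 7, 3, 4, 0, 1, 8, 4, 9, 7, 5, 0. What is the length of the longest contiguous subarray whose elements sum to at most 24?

6

[2] sum 2 len 1
[2, 2] sum 4 len 2
[2, 2, 5] sum 9 len 3
[2, 2, 5, 7] sum 16 len 4
[2, 2, 5, 7, 7] sum 23 len 5
[2, 5, 7, 7, 3] sum 24 len 5
[7, 7, 3, 4] sum 21 len 4
[7, 7, 3, 4, 0] sum 21 len 5
[7, 7, 3, 4, 0, 1] sum 22 len 6
[7, 3, 4, 0, 1, 8] sum 23 len 6
[3, 4, 0, 1, 8, 4] sum 20 len 6
[0, 1, 8, 4, 9] sum 22 len 5
[4, 9, 7] sum 20 len 3
[9, 7, 5] sum 21 len 3
[9, 7, 5, 0] sum 21 len 4
Longest length seen: 6.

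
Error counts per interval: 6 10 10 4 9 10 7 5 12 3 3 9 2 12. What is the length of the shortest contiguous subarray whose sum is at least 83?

Extend right; whenever the sum reaches 83, record the length and shrink from the left:
add 6: running sum 6 < 83
add 10: running sum 16 < 83
add 10: running sum 26 < 83
add 4: running sum 30 < 83
add 9: running sum 39 < 83
add 10: running sum 49 < 83
add 7: running sum 56 < 83
add 5: running sum 61 < 83
add 12: running sum 73 < 83
add 3: running sum 76 < 83
add 3: running sum 79 < 83
end 11: [6, 10, 10, 4, 9, 10, 7, 5, 12, 3, 3, 9] sum 88, len 12
end 12: [10, 10, 4, 9, 10, 7, 5, 12, 3, 3, 9, 2] sum 84, len 12
end 13: [10, 4, 9, 10, 7, 5, 12, 3, 3, 9, 2, 12] sum 86, len 12
Shortest qualifying length: 12.

12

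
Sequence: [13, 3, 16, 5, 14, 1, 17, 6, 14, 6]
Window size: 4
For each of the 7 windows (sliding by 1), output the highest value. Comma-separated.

(13, 3, 16, 5) → max 16
(3, 16, 5, 14) → max 16
(16, 5, 14, 1) → max 16
(5, 14, 1, 17) → max 17
(14, 1, 17, 6) → max 17
(1, 17, 6, 14) → max 17
(17, 6, 14, 6) → max 17

16, 16, 16, 17, 17, 17, 17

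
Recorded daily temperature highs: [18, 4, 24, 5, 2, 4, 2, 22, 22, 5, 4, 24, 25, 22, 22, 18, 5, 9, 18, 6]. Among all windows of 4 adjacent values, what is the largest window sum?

18 4 24 5 → sum 51
4 24 5 2 → sum 35
24 5 2 4 → sum 35
5 2 4 2 → sum 13
2 4 2 22 → sum 30
4 2 22 22 → sum 50
2 22 22 5 → sum 51
22 22 5 4 → sum 53
22 5 4 24 → sum 55
5 4 24 25 → sum 58
4 24 25 22 → sum 75
24 25 22 22 → sum 93
25 22 22 18 → sum 87
22 22 18 5 → sum 67
22 18 5 9 → sum 54
18 5 9 18 → sum 50
5 9 18 6 → sum 38
Largest of these is 93.

93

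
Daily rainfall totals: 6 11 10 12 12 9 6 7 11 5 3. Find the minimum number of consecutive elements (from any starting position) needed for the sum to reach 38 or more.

4

add 6: running sum 6 < 38
add 11: running sum 17 < 38
add 10: running sum 27 < 38
end 3: [6, 11, 10, 12] sum 39, len 4
end 4: [11, 10, 12, 12] sum 45, len 4
end 5: [10, 12, 12, 9] sum 43, len 4
end 6: [12, 12, 9, 6] sum 39, len 4
end 7: [12, 12, 9, 6, 7] sum 46, len 5
end 8: [12, 9, 6, 7, 11] sum 45, len 5
end 9: [9, 6, 7, 11, 5] sum 38, len 5
end 10: [9, 6, 7, 11, 5, 3] sum 41, len 6
Shortest qualifying length: 4.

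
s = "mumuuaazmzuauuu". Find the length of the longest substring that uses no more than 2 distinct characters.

[m] 1 distinct, len 1
[m, u] 2 distinct, len 2
[m, u, m] 2 distinct, len 3
[m, u, m, u] 2 distinct, len 4
[m, u, m, u, u] 2 distinct, len 5
[u, u, a] 2 distinct, len 3
[u, u, a, a] 2 distinct, len 4
[a, a, z] 2 distinct, len 3
[z, m] 2 distinct, len 2
[z, m, z] 2 distinct, len 3
[z, u] 2 distinct, len 2
[u, a] 2 distinct, len 2
[u, a, u] 2 distinct, len 3
[u, a, u, u] 2 distinct, len 4
[u, a, u, u, u] 2 distinct, len 5
Longest length with ≤2 distinct: 5.

5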